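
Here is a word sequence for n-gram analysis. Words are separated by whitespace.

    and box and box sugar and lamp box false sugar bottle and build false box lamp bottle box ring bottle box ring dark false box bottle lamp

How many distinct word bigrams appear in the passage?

27 tokens → 26 bigram windows in total.
Repeated bigrams (each contributes count−1 duplicates):
  and box: 2
  bottle box: 2
  box ring: 2
  false box: 2
4 duplicate windows → 26 − 4 = 22 distinct.

22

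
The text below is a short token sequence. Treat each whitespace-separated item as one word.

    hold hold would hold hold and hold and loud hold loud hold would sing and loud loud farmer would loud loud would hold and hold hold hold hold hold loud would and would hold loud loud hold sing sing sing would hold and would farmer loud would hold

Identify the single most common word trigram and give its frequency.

"hold hold hold", 3 times

Trigram frequencies (highest first):
  hold hold hold: 3
  hold and hold: 2
  loud would hold: 2
  would hold and: 2
  hold hold would: 1
  hold would hold: 1
  … (35 more, each ≤ 1)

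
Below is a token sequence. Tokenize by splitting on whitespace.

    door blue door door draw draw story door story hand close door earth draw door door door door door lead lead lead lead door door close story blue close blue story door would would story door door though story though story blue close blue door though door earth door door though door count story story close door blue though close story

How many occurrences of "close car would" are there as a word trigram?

Scanning the 59 overlapping trigram windows for "close car would":
  (none found)

0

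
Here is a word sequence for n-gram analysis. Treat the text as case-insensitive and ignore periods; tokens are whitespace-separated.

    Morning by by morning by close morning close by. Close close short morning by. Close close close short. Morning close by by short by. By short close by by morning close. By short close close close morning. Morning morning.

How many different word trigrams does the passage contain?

26

39 tokens → 37 trigram windows in total.
Repeated trigrams (each contributes count−1 duplicates):
  morning close by: 3
  by by morning: 2
  by by short: 2
  by close close: 2
  by short close: 2
  close by by: 2
  close close close: 2
  close close short: 2
  … (2 more repeated)
11 duplicate windows → 37 − 11 = 26 distinct.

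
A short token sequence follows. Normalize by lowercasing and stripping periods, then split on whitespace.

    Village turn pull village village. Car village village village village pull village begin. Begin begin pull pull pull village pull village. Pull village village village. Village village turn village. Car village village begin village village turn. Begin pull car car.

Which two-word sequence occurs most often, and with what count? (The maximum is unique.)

Bigram frequencies (highest first):
  village village: 10
  pull village: 5
  village turn: 3
  village pull: 3
  village car: 2
  car village: 2
  … (10 more, each ≤ 2)

"village village", 10 times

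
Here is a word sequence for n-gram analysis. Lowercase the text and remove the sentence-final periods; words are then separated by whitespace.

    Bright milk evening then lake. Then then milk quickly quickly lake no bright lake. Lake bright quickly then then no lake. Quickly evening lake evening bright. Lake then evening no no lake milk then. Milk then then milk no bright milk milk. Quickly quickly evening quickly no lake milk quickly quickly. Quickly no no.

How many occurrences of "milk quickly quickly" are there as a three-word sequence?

Scanning the 52 overlapping trigram windows for "milk quickly quickly":
  position 8–10: milk quickly quickly
  position 42–44: milk quickly quickly
  position 49–51: milk quickly quickly

3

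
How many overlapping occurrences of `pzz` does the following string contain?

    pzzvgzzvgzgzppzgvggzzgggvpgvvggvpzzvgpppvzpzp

Sliding a length-3 window over the 45 characters (43 positions):
  position 1–3: pzz
  position 33–35: pzz

2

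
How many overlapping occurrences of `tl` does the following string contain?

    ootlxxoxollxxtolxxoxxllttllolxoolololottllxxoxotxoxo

Sliding a length-2 window over the 52 characters (51 positions):
  position 3–4: tl
  position 25–26: tl
  position 40–41: tl

3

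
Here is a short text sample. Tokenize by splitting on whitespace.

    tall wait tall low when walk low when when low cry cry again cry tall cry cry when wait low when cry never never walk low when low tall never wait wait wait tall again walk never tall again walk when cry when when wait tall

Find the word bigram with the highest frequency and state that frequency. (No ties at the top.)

Bigram frequencies (highest first):
  low when: 4
  wait tall: 3
  walk low: 2
  when when: 2
  when low: 2
  cry cry: 2
  … (24 more, each ≤ 2)

"low when", 4 times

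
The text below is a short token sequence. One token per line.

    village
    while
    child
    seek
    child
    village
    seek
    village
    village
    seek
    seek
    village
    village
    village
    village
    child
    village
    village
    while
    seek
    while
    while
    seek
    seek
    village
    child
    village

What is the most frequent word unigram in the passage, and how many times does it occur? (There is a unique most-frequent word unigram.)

"village", 12 times

Unigram frequencies (highest first):
  village: 12
  seek: 7
  while: 4
  child: 4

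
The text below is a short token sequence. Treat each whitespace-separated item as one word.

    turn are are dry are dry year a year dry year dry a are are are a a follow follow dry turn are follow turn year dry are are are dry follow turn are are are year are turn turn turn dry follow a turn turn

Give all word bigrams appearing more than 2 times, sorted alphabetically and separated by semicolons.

Bigram counts meeting the condition (more than 2 times):
  are are: 7
  are dry: 3
  turn are: 3
  turn turn: 3
  year dry: 3

are are; are dry; turn are; turn turn; year dry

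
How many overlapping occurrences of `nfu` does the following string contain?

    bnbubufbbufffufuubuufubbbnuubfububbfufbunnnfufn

1

Sliding a length-3 window over the 47 characters (45 positions):
  position 43–45: nfu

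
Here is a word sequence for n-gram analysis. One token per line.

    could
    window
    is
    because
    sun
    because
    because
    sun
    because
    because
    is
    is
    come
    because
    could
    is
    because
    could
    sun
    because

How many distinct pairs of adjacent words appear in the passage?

13

20 tokens → 19 bigram windows in total.
Repeated bigrams (each contributes count−1 duplicates):
  sun because: 3
  because because: 2
  because could: 2
  because sun: 2
  is because: 2
6 duplicate windows → 19 − 6 = 13 distinct.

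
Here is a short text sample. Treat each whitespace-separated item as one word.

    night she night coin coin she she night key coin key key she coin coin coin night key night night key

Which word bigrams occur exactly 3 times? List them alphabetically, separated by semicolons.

Bigram counts meeting the condition (exactly 3 times):
  coin coin: 3
  night key: 3

coin coin; night key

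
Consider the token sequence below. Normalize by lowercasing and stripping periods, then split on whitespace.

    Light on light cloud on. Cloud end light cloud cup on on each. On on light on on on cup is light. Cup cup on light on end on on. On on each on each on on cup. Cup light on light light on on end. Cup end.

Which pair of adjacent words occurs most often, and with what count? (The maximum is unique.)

"on on", 9 times

Bigram frequencies (highest first):
  on on: 9
  light on: 5
  on light: 4
  on each: 3
  each on: 3
  light cloud: 2
  … (17 more, each ≤ 2)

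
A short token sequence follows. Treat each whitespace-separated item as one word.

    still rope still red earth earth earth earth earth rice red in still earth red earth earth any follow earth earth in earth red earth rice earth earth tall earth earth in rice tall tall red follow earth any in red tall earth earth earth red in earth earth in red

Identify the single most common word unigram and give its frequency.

Unigram frequencies (highest first):
  earth: 22
  red: 8
  in: 6
  tall: 4
  still: 3
  rice: 3
  … (3 more, each ≤ 2)

"earth", 22 times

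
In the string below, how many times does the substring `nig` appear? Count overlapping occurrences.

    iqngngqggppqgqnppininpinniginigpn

Sliding a length-3 window over the 33 characters (31 positions):
  position 25–27: nig
  position 29–31: nig

2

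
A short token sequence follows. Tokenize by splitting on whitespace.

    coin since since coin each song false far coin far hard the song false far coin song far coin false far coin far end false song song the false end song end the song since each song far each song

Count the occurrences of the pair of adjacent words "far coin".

Scanning the 39 overlapping bigram windows for "far coin":
  position 8–9: far coin
  position 15–16: far coin
  position 18–19: far coin
  position 21–22: far coin

4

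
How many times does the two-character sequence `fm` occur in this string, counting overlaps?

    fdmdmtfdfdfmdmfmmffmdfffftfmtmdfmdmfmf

6

Sliding a length-2 window over the 38 characters (37 positions):
  position 11–12: fm
  position 15–16: fm
  position 19–20: fm
  position 27–28: fm
  position 32–33: fm
  position 36–37: fm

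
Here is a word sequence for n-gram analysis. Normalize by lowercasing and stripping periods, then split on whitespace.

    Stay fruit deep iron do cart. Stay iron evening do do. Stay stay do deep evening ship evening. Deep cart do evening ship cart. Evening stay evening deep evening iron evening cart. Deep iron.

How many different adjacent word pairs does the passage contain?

28

34 tokens → 33 bigram windows in total.
Repeated bigrams (each contributes count−1 duplicates):
  deep evening: 2
  deep iron: 2
  evening deep: 2
  evening ship: 2
  iron evening: 2
5 duplicate windows → 33 − 5 = 28 distinct.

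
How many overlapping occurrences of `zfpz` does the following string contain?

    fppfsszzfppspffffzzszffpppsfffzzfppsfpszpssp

0

Sliding a length-4 window over the 44 characters (41 positions):
  (no match at any position)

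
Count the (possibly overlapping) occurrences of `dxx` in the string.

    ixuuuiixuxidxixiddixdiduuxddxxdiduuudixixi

Sliding a length-3 window over the 42 characters (40 positions):
  position 28–30: dxx

1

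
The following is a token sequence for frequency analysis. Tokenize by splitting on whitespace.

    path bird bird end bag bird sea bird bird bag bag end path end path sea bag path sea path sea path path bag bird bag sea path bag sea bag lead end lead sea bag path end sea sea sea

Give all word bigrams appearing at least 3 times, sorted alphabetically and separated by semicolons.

Bigram counts meeting the condition (at least 3 times):
  path sea: 3
  sea bag: 3
  sea path: 3

path sea; sea bag; sea path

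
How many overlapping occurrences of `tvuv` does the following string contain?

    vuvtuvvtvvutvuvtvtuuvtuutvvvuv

Sliding a length-4 window over the 30 characters (27 positions):
  position 12–15: tvuv

1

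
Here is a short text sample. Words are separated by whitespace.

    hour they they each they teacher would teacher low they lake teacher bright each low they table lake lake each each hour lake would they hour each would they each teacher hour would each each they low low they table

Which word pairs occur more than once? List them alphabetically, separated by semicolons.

Bigram counts meeting the condition (more than once):
  each each: 2
  each they: 2
  low they: 3
  they each: 2
  they table: 2
  would they: 2

each each; each they; low they; they each; they table; would they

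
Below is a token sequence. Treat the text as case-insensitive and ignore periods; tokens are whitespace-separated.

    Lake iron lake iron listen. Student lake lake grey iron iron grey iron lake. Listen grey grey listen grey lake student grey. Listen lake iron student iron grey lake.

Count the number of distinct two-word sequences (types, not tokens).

20

29 tokens → 28 bigram windows in total.
Repeated bigrams (each contributes count−1 duplicates):
  lake iron: 3
  grey iron: 2
  grey lake: 2
  grey listen: 2
  iron grey: 2
  iron lake: 2
  listen grey: 2
8 duplicate windows → 28 − 8 = 20 distinct.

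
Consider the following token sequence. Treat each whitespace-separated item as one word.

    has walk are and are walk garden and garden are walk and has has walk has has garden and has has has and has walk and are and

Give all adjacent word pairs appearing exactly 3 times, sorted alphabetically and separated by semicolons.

Bigram counts meeting the condition (exactly 3 times):
  and has: 3
  has walk: 3

and has; has walk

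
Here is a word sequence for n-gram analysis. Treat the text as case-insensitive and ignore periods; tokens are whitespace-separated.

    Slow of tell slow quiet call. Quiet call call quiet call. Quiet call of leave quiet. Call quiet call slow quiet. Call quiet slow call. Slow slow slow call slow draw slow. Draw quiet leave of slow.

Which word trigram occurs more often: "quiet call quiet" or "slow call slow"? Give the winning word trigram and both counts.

"quiet call quiet": 4 occurrences
"slow call slow": 2 occurrences

"quiet call quiet" (4 vs 2)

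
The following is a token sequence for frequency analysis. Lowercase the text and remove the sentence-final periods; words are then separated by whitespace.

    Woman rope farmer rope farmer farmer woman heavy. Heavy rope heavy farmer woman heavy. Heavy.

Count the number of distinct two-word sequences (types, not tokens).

10

15 tokens → 14 bigram windows in total.
Repeated bigrams (each contributes count−1 duplicates):
  farmer woman: 2
  heavy heavy: 2
  rope farmer: 2
  woman heavy: 2
4 duplicate windows → 14 − 4 = 10 distinct.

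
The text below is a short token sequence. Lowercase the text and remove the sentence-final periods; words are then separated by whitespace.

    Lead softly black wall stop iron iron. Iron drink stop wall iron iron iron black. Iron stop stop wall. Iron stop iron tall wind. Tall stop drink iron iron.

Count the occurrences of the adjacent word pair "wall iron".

Scanning the 28 overlapping bigram windows for "wall iron":
  position 11–12: wall iron
  position 19–20: wall iron

2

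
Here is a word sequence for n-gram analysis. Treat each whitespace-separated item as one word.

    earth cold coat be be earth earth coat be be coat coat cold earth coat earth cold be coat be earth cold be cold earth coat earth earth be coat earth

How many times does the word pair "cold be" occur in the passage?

Scanning the 30 overlapping bigram windows for "cold be":
  position 17–18: cold be
  position 22–23: cold be

2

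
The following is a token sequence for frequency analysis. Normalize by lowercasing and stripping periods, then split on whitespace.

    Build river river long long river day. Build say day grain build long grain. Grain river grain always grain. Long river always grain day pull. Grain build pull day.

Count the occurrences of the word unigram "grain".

Scanning the 29 tokens for "grain":
  position 11: grain
  position 14: grain
  position 15: grain
  position 17: grain
  position 19: grain
  position 23: grain
  position 26: grain

7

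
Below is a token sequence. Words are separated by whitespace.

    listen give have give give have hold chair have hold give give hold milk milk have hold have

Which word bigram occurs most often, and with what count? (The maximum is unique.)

"have hold", 3 times

Bigram frequencies (highest first):
  have hold: 3
  give have: 2
  give give: 2
  listen give: 1
  have give: 1
  hold chair: 1
  … (7 more, each ≤ 1)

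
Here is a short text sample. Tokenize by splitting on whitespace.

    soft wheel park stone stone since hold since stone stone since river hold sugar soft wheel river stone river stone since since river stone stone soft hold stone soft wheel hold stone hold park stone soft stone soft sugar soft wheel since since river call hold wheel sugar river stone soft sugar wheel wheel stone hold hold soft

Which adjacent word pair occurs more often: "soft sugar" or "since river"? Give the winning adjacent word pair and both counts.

"soft sugar": 2 occurrences
"since river": 3 occurrences

"since river" (3 vs 2)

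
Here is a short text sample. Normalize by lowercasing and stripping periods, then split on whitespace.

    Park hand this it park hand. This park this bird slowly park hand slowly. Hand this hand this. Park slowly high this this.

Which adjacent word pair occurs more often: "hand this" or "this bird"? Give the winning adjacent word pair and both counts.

"hand this": 4 occurrences
"this bird": 1 occurrence

"hand this" (4 vs 1)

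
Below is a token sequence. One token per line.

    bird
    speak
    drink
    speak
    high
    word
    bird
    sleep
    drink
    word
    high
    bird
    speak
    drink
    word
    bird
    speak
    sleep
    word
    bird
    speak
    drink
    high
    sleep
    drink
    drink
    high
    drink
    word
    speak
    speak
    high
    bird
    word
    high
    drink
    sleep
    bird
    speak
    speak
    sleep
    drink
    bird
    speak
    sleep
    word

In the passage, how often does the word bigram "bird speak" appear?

Scanning the 45 overlapping bigram windows for "bird speak":
  position 1–2: bird speak
  position 12–13: bird speak
  position 16–17: bird speak
  position 20–21: bird speak
  position 38–39: bird speak
  position 43–44: bird speak

6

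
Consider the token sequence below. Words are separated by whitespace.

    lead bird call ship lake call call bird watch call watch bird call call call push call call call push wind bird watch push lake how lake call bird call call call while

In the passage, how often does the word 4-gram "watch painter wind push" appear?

Scanning the 30 overlapping 4-gram windows for "watch painter wind push":
  (none found)

0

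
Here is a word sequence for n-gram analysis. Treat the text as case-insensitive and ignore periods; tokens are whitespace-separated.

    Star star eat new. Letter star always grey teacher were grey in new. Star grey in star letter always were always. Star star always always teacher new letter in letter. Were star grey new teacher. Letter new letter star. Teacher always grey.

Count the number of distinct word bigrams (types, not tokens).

33

42 tokens → 41 bigram windows in total.
Repeated bigrams (each contributes count−1 duplicates):
  new letter: 3
  always grey: 2
  grey in: 2
  letter star: 2
  star always: 2
  star grey: 2
  star star: 2
8 duplicate windows → 41 − 8 = 33 distinct.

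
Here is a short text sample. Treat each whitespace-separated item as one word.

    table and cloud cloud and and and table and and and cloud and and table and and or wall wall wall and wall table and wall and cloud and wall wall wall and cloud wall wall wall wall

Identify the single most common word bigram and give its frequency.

Bigram frequencies (highest first):
  wall wall: 7
  and and: 6
  table and: 4
  and cloud: 4
  cloud and: 3
  wall and: 3
  … (7 more, each ≤ 3)

"wall wall", 7 times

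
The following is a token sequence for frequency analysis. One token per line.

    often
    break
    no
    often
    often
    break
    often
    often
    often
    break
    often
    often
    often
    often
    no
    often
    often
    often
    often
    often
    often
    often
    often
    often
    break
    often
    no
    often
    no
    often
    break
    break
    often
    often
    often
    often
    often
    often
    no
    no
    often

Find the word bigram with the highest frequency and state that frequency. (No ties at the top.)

"often often", 19 times

Bigram frequencies (highest first):
  often often: 19
  often break: 5
  no often: 5
  break often: 4
  often no: 4
  break no: 1
  … (2 more, each ≤ 1)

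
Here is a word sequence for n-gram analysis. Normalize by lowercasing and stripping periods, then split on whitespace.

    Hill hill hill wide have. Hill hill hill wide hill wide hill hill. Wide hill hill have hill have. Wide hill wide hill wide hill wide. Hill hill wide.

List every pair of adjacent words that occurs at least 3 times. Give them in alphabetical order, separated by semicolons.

hill hill; hill wide; wide hill

Bigram counts meeting the condition (at least 3 times):
  hill hill: 7
  hill wide: 8
  wide hill: 7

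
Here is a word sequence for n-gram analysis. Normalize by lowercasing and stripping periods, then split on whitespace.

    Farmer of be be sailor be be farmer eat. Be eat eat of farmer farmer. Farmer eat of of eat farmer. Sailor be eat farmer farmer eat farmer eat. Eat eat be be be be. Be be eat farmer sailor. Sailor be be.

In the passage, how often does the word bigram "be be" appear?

8

Scanning the 42 overlapping bigram windows for "be be":
  position 3–4: be be
  position 6–7: be be
  position 32–33: be be
  position 33–34: be be
  position 34–35: be be
  position 35–36: be be
  position 36–37: be be
  position 42–43: be be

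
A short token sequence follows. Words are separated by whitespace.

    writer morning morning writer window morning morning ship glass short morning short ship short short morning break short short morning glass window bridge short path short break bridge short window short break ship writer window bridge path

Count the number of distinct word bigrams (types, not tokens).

28

37 tokens → 36 bigram windows in total.
Repeated bigrams (each contributes count−1 duplicates):
  short morning: 3
  bridge short: 2
  morning morning: 2
  short break: 2
  short short: 2
  window bridge: 2
  writer window: 2
8 duplicate windows → 36 − 8 = 28 distinct.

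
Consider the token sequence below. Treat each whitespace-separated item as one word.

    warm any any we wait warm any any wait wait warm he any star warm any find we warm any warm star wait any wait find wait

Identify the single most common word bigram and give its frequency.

"warm any", 4 times

Bigram frequencies (highest first):
  warm any: 4
  any any: 2
  wait warm: 2
  any wait: 2
  any we: 1
  we wait: 1
  … (14 more, each ≤ 1)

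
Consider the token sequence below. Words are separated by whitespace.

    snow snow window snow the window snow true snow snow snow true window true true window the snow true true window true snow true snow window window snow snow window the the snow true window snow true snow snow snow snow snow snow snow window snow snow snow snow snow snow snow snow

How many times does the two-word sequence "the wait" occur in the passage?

Scanning the 52 overlapping bigram windows for "the wait":
  (none found)

0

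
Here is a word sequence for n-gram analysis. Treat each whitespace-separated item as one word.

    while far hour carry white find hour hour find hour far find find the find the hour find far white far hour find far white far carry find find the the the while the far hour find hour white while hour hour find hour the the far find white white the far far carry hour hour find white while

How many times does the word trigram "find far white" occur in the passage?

2

Scanning the 57 overlapping trigram windows for "find far white":
  position 18–20: find far white
  position 23–25: find far white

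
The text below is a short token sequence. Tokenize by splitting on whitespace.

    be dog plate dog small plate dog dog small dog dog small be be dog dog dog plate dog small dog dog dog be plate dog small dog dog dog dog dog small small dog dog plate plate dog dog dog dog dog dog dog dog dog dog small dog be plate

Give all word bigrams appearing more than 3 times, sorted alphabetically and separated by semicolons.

Bigram counts meeting the condition (more than 3 times):
  dog dog: 20
  dog small: 7
  plate dog: 5
  small dog: 5

dog dog; dog small; plate dog; small dog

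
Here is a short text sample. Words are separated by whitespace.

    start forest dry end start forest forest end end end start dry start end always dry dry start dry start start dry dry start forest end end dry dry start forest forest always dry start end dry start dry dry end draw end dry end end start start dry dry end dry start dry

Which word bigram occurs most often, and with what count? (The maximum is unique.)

Bigram frequencies (highest first):
  dry start: 8
  start dry: 6
  dry dry: 5
  start forest: 4
  dry end: 4
  end end: 4
  … (12 more, each ≤ 4)

"dry start", 8 times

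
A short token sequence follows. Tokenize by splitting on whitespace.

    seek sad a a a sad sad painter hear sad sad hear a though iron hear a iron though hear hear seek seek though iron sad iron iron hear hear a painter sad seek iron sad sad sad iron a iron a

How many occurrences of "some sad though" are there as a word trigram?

0

Scanning the 40 overlapping trigram windows for "some sad though":
  (none found)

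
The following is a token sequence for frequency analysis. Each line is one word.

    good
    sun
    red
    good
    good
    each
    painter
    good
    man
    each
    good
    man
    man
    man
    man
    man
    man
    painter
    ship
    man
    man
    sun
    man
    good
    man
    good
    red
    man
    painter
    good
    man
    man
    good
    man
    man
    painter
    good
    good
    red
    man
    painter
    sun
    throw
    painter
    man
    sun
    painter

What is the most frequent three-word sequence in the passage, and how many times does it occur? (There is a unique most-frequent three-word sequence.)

"man man man", 4 times

Trigram frequencies (highest first):
  man man man: 4
  good man man: 3
  painter good man: 2
  man man painter: 2
  man good man: 2
  good red man: 2
  … (28 more, each ≤ 2)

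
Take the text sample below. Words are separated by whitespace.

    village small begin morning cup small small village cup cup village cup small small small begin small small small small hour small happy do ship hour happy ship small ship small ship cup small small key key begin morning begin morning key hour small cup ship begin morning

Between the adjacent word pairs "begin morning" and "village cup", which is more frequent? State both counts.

"begin morning": 4 occurrences
"village cup": 2 occurrences

"begin morning" (4 vs 2)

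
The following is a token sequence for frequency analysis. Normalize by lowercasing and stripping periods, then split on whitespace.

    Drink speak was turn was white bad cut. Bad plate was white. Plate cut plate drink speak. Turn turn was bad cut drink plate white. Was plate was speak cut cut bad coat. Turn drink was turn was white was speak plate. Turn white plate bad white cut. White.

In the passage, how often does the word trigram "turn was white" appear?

2

Scanning the 47 overlapping trigram windows for "turn was white":
  position 4–6: turn was white
  position 37–39: turn was white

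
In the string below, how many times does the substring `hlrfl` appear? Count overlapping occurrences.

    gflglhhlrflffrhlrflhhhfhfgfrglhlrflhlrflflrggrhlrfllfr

Sliding a length-5 window over the 54 characters (50 positions):
  position 7–11: hlrfl
  position 15–19: hlrfl
  position 31–35: hlrfl
  position 36–40: hlrfl
  position 47–51: hlrfl

5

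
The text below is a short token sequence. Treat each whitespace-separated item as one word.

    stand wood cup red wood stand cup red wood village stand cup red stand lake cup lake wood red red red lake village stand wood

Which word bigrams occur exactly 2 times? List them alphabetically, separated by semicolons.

Bigram counts meeting the condition (exactly 2 times):
  red red: 2
  red wood: 2
  stand cup: 2
  stand wood: 2
  village stand: 2

red red; red wood; stand cup; stand wood; village stand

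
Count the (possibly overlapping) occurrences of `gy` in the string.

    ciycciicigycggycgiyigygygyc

5

Sliding a length-2 window over the 27 characters (26 positions):
  position 10–11: gy
  position 14–15: gy
  position 21–22: gy
  position 23–24: gy
  position 25–26: gy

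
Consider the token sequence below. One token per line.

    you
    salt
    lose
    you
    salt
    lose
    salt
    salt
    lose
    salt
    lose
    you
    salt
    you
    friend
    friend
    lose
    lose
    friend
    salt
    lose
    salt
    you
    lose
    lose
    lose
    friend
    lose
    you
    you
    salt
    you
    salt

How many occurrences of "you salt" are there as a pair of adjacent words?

Scanning the 32 overlapping bigram windows for "you salt":
  position 1–2: you salt
  position 4–5: you salt
  position 12–13: you salt
  position 30–31: you salt
  position 32–33: you salt

5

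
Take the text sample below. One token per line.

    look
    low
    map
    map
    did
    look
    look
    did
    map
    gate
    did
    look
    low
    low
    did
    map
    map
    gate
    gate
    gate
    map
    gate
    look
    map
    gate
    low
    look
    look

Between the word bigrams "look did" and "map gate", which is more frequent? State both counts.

"look did": 1 occurrence
"map gate": 4 occurrences

"map gate" (4 vs 1)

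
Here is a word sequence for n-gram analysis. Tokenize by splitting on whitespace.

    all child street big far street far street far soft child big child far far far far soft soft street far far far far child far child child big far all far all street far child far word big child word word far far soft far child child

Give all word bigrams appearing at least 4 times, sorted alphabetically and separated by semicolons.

far child; far far; street far

Bigram counts meeting the condition (at least 4 times):
  far child: 4
  far far: 7
  street far: 4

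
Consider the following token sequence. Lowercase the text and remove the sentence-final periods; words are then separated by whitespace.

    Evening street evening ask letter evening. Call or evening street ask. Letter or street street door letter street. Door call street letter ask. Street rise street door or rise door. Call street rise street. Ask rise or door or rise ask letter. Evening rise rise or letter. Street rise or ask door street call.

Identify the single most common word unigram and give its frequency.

Unigram frequencies (highest first):
  street: 12
  rise: 8
  or: 7
  ask: 6
  letter: 6
  door: 6
  … (2 more, each ≤ 5)

"street", 12 times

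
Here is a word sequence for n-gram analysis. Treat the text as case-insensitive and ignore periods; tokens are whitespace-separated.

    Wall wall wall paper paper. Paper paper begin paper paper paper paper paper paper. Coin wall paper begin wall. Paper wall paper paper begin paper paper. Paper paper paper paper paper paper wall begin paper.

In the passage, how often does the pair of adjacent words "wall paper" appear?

4

Scanning the 34 overlapping bigram windows for "wall paper":
  position 3–4: wall paper
  position 16–17: wall paper
  position 19–20: wall paper
  position 21–22: wall paper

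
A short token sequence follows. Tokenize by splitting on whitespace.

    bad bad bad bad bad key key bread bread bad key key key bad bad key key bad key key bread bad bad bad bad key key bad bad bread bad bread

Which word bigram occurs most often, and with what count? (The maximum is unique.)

Bigram frequencies (highest first):
  bad bad: 9
  key key: 6
  bad key: 5
  bread bad: 3
  key bad: 3
  key bread: 2
  … (2 more, each ≤ 2)

"bad bad", 9 times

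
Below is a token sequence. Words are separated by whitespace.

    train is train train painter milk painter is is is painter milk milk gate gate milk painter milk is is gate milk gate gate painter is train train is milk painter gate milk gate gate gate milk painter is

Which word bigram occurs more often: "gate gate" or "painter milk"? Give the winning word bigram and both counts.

"gate gate": 4 occurrences
"painter milk": 3 occurrences

"gate gate" (4 vs 3)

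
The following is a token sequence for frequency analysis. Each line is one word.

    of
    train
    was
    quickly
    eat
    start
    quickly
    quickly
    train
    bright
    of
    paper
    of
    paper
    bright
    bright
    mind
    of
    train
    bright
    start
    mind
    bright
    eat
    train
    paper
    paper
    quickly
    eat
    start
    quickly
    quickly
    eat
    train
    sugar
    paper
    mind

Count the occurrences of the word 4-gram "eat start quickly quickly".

2

Scanning the 34 overlapping 4-gram windows for "eat start quickly quickly":
  position 5–8: eat start quickly quickly
  position 29–32: eat start quickly quickly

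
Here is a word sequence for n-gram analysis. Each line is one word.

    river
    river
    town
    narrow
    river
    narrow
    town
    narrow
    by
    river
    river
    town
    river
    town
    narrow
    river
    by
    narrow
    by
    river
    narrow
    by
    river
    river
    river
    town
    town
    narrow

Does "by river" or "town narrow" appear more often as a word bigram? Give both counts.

"by river": 3 occurrences
"town narrow": 4 occurrences

"town narrow" (4 vs 3)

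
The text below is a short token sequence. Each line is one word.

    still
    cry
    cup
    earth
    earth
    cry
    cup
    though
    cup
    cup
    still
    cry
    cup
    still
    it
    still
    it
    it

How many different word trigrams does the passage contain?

18 tokens → 16 trigram windows in total.
Repeated trigrams (each contributes count−1 duplicates):
  still cry cup: 2
1 duplicate windows → 16 − 1 = 15 distinct.

15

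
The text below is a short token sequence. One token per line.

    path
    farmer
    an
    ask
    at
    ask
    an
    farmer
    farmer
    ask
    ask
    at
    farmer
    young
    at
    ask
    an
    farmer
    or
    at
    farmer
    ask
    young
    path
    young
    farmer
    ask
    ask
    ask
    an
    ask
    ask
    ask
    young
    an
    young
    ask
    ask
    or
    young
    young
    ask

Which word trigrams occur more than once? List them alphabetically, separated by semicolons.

ask an farmer; ask ask ask; at ask an; farmer ask ask

Trigram counts meeting the condition (more than once):
  ask an farmer: 2
  ask ask ask: 2
  at ask an: 2
  farmer ask ask: 2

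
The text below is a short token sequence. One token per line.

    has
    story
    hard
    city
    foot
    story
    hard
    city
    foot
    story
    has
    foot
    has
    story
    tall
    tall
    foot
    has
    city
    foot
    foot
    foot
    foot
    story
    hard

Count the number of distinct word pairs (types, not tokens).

13

25 tokens → 24 bigram windows in total.
Repeated bigrams (each contributes count−1 duplicates):
  city foot: 3
  foot foot: 3
  foot story: 3
  story hard: 3
  foot has: 2
  hard city: 2
  has story: 2
11 duplicate windows → 24 − 11 = 13 distinct.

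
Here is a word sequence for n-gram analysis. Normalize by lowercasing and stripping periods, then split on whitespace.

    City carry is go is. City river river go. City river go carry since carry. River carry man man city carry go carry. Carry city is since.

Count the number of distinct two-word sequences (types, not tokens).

22

27 tokens → 26 bigram windows in total.
Repeated bigrams (each contributes count−1 duplicates):
  city carry: 2
  city river: 2
  go carry: 2
  river go: 2
4 duplicate windows → 26 − 4 = 22 distinct.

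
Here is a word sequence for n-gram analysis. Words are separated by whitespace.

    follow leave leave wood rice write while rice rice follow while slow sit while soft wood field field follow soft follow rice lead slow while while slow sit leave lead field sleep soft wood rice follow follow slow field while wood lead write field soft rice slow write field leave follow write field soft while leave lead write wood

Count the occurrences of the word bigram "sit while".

1

Scanning the 58 overlapping bigram windows for "sit while":
  position 13–14: sit while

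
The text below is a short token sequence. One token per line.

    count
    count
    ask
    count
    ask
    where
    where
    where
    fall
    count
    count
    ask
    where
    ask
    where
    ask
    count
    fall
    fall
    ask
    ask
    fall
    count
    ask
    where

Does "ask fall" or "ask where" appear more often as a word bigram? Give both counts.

"ask where" (4 vs 1)

"ask fall": 1 occurrence
"ask where": 4 occurrences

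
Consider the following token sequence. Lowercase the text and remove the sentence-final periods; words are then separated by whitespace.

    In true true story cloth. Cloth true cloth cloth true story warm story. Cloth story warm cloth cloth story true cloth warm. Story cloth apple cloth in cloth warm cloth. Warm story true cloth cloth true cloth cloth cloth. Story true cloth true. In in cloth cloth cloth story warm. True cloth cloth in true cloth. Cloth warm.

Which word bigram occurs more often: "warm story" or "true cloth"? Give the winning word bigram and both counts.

"true cloth" (7 vs 3)

"warm story": 3 occurrences
"true cloth": 7 occurrences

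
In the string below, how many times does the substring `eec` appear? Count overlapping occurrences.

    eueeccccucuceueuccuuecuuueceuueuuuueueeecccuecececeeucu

Sliding a length-3 window over the 55 characters (53 positions):
  position 3–5: eec
  position 39–41: eec

2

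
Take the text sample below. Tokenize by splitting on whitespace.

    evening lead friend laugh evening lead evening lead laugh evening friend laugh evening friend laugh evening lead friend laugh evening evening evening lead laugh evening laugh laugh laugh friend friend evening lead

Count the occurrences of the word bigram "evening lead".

6

Scanning the 31 overlapping bigram windows for "evening lead":
  position 1–2: evening lead
  position 5–6: evening lead
  position 7–8: evening lead
  position 16–17: evening lead
  position 22–23: evening lead
  position 31–32: evening lead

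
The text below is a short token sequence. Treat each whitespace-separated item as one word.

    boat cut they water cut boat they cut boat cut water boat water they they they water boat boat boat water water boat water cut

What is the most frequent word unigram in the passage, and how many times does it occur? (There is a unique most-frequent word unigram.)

"boat", 8 times

Unigram frequencies (highest first):
  boat: 8
  water: 7
  cut: 5
  they: 5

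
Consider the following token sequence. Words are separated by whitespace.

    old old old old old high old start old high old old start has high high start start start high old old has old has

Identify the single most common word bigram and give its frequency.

Bigram frequencies (highest first):
  old old: 6
  high old: 3
  old high: 2
  old start: 2
  start start: 2
  old has: 2
  … (7 more, each ≤ 1)

"old old", 6 times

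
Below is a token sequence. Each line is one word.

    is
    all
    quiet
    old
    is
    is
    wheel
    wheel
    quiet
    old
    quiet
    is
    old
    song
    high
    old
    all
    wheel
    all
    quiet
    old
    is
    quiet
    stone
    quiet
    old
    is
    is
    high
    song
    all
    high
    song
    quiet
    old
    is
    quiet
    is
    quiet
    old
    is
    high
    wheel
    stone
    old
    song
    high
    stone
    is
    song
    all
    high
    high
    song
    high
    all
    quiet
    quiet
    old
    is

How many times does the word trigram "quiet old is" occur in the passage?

Scanning the 58 overlapping trigram windows for "quiet old is":
  position 3–5: quiet old is
  position 20–22: quiet old is
  position 25–27: quiet old is
  position 34–36: quiet old is
  position 39–41: quiet old is
  position 58–60: quiet old is

6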